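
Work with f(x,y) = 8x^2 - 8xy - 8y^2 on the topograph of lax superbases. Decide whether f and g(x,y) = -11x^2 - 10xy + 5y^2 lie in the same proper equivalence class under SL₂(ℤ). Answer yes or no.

D₁ = 320, D₂ = 320
river cycle of f (length 2): (-8, 8, 8), (8, 8, -8)
river cycle of g (length 4): (5, 10, -11), (-11, 12, 4), (4, 12, -11), (-11, 10, 5)
cycles differ ⇒ inequivalent

no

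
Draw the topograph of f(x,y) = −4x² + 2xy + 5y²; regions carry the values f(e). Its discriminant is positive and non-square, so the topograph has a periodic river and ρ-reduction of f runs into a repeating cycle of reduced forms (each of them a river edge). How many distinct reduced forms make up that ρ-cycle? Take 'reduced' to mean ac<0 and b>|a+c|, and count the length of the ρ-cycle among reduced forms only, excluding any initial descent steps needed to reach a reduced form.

D = 84, ⌊√D⌋ = 9
river: ρ → (5,8,-1)
river: ρ → (-1,8,5)
river: ρ → (5,2,-4)
river: ρ → (-4,6,3)
river: ρ → (3,6,-4)
river: ρ → (-4,2,5)
ρ-cycle length = 6 (tail of 0 descent steps not counted)

6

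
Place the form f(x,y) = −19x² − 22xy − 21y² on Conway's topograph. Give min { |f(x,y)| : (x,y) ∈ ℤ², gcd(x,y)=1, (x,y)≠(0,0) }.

translate: b→-16 (≡22 mod 38), so (19,22,21)→(19,-16,18)
flip: (19,-16,18)→(18,16,19)
reduced (well bottom): (18,16,19) with a≤c, −a<b≤a
well minimum |f| = |-18| = 18 (negative-definite)

18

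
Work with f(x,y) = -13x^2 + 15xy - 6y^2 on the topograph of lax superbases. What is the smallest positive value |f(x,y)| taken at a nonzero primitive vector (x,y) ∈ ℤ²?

translate: b→11 (≡-15 mod 26), so (13,-15,6)→(13,11,4)
flip: (13,11,4)→(4,-11,13)
translate: b→-3 (≡-11 mod 8), so (4,-11,13)→(4,-3,6)
reduced (well bottom): (4,-3,6) with a≤c, −a<b≤a
well minimum |f| = |-4| = 4 (negative-definite)

4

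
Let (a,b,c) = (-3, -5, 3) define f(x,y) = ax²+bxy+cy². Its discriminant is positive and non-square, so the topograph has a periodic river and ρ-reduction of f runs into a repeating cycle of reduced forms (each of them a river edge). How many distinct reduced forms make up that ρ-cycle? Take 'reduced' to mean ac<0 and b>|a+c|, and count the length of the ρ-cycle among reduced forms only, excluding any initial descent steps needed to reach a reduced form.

D = 61, ⌊√D⌋ = 7
descent: ρ → (3,5,-3)  [lands on river]
river: ρ → (-3,7,1)
river: ρ → (1,7,-3)
river: ρ → (-3,5,3)
river: ρ → (3,7,-1)
river: ρ → (-1,7,3)
ρ-cycle length = 6 (tail of 1 descent step not counted)

6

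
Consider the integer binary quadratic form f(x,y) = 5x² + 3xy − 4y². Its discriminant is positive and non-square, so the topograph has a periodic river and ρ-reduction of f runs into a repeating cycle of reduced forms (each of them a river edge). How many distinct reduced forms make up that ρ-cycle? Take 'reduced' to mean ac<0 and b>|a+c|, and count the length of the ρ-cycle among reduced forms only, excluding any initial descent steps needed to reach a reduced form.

D = 89, ⌊√D⌋ = 9
river: ρ → (-4,5,4)
river: ρ → (4,3,-5)
river: ρ → (-5,7,2)
river: ρ → (2,9,-1)
river: ρ → (-1,9,2)
river: ρ → (2,7,-5)
river: ρ → (-5,3,4)
river: ρ → (4,5,-4)
river: ρ → (-4,3,5)
river: ρ → (5,7,-2)
river: ρ → (-2,9,1)
river: ρ → (1,9,-2)
river: ρ → (-2,7,5)
river: ρ → (5,3,-4)
ρ-cycle length = 14 (tail of 0 descent steps not counted)

14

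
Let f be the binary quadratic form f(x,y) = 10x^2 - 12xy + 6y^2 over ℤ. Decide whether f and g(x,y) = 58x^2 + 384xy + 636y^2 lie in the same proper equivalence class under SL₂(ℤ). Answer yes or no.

D₁ = -96, D₂ = -96
f: translate: b→8 (≡-12 mod 20), so (10,-12,6)→(10,8,4)
f: flip: (10,8,4)→(4,-8,10)
f: translate: b→0 (≡-8 mod 8), so (4,-8,10)→(4,0,6)
f: reduced (well bottom): (4,0,6) with a≤c, −a<b≤a
g: translate: b→36 (≡384 mod 116), so (58,384,636)→(58,36,6)
g: flip: (58,36,6)→(6,-36,58)
g: translate: b→0 (≡-36 mod 12), so (6,-36,58)→(6,0,4)
g: flip: (6,0,4)→(4,0,6)
g: reduced (well bottom): (4,0,6) with a≤c, −a<b≤a
reduced forms (4, 0, 6) vs (4, 0, 6) ⇒ equivalent

yes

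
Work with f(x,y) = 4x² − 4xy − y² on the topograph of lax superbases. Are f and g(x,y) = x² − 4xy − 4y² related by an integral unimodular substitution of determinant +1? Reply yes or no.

D₁ = 32, D₂ = 32
river cycle of f (length 2): (-1, 4, 4), (4, 4, -1)
river cycle of g (length 2): (-4, 4, 1), (1, 4, -4)
cycles differ ⇒ inequivalent

no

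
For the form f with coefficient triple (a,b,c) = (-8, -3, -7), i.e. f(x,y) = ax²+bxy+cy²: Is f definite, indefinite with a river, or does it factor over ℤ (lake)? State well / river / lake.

D = b²−4ac = (-3)² − 4·(-8)·(-7) = -215
D < 0 ⇒ definite ⇒ every region one sign ⇒ single well

well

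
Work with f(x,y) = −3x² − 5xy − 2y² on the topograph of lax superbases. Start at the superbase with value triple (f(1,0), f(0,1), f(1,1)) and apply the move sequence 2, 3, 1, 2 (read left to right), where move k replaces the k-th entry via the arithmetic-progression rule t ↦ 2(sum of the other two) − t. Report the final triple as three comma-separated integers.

start (-3,-2,-10) = (f(1,0),f(0,1),f(1,1))
replace slot 2: 2·((-3)+(-10)) − (-2) = -24 → (-3,-24,-10)
replace slot 3: 2·((-3)+(-24)) − (-10) = -44 → (-3,-24,-44)
replace slot 1: 2·((-24)+(-44)) − (-3) = -133 → (-133,-24,-44)
replace slot 2: 2·((-133)+(-44)) − (-24) = -330 → (-133,-330,-44)

-133,-330,-44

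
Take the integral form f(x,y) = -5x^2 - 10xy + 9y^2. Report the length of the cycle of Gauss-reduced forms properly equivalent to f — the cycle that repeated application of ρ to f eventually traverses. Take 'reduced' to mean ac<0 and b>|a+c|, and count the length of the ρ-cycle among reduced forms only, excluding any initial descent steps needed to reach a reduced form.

D = 280, ⌊√D⌋ = 16
descent: ρ → (9,10,-5)  [lands on river]
river: ρ → (-5,10,9)
river: ρ → (9,8,-6)
river: ρ → (-6,16,1)
river: ρ → (1,16,-6)
river: ρ → (-6,8,9)
ρ-cycle length = 6 (tail of 1 descent step not counted)

6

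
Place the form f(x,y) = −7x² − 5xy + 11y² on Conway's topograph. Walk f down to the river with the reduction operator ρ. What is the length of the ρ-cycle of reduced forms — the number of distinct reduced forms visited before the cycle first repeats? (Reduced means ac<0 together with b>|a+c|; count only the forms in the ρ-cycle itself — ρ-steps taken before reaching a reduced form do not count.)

D = 333, ⌊√D⌋ = 18
descent: ρ → (11,5,-7)  [lands on river]
river: ρ → (-7,9,9)
river: ρ → (9,9,-7)
river: ρ → (-7,5,11)
river: ρ → (11,17,-1)
river: ρ → (-1,17,11)
ρ-cycle length = 6 (tail of 1 descent step not counted)

6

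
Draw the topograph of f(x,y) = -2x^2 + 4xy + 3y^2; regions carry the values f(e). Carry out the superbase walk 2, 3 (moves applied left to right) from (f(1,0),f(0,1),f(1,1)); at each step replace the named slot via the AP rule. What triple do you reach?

start (-2,3,5) = (f(1,0),f(0,1),f(1,1))
replace slot 2: 2·((-2)+5) − 3 = 3 → (-2,3,5)
replace slot 3: 2·((-2)+3) − 5 = -3 → (-2,3,-3)

-2,3,-3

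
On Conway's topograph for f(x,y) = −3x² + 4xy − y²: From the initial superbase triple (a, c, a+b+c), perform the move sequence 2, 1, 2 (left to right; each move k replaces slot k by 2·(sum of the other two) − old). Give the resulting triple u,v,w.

start (-3,-1,0) = (f(1,0),f(0,1),f(1,1))
replace slot 2: 2·((-3)+0) − (-1) = -5 → (-3,-5,0)
replace slot 1: 2·((-5)+0) − (-3) = -7 → (-7,-5,0)
replace slot 2: 2·((-7)+0) − (-5) = -9 → (-7,-9,0)

-7,-9,0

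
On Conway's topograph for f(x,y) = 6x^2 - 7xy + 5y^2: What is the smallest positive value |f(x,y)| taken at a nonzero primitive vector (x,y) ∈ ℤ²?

translate: b→5 (≡-7 mod 12), so (6,-7,5)→(6,5,4)
flip: (6,5,4)→(4,-5,6)
translate: b→3 (≡-5 mod 8), so (4,-5,6)→(4,3,5)
reduced (well bottom): (4,3,5) with a≤c, −a<b≤a
well minimum = a = 4

4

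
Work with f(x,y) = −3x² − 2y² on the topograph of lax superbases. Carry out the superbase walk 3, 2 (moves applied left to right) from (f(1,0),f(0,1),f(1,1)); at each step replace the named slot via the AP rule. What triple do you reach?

start (-3,-2,-5) = (f(1,0),f(0,1),f(1,1))
replace slot 3: 2·((-3)+(-2)) − (-5) = -5 → (-3,-2,-5)
replace slot 2: 2·((-3)+(-5)) − (-2) = -14 → (-3,-14,-5)

-3,-14,-5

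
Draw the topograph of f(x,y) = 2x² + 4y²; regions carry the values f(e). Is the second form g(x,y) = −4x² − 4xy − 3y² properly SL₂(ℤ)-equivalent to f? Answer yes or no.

D₁ = -32, D₂ = -32
f: reduced (well bottom): (2,0,4) with a≤c, −a<b≤a
g is negative-definite; reduce −g:
−g: flip: (4,4,3)→(3,-4,4)
−g: translate: b→2 (≡-4 mod 6), so (3,-4,4)→(3,2,3)
−g: reduced (well bottom): (3,2,3) with a≤c, −a<b≤a
flip sign back: reduced form of g is (-3,-2,-3)
reduced forms (2, 0, 4) vs (-3, -2, -3) ⇒ inequivalent

no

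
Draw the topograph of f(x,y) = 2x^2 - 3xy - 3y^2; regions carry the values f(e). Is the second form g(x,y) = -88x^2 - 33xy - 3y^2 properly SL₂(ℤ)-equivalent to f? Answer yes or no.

D₁ = 33, D₂ = 33
river cycle of f (length 4): (-3, 3, 2), (2, 5, -1), (-1, 5, 2), (2, 3, -3)
river cycle of g (length 4): (-3, 3, 2), (2, 5, -1), (-1, 5, 2), (2, 3, -3)
cycles coincide ⇒ equivalent

yes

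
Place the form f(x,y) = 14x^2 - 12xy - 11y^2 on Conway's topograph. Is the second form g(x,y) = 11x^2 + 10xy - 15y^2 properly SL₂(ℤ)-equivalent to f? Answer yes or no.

D₁ = 760, D₂ = 760
river cycle of f (length 14): (-11, 12, 14), (14, 16, -9), (-9, 20, 10), (10, 20, -9), (-9, 16, 14), (14, 12, -11), (-11, 10, 15), (15, 20, -6), (-6, 16, 21), (21, 26, -1), … (4 more)
river cycle of g (length 14): (-15, 20, 6), (6, 16, -21), (-21, 26, 1), (1, 26, -21), (-21, 16, 6), (6, 20, -15), (-15, 10, 11), (11, 12, -14), (-14, 16, 9), (9, 20, -10), … (4 more)
cycles differ ⇒ inequivalent

no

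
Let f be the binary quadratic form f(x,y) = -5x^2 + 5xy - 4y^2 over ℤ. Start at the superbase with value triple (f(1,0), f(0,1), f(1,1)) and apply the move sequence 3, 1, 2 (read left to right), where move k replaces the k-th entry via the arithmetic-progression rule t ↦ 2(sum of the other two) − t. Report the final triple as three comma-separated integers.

start (-5,-4,-4) = (f(1,0),f(0,1),f(1,1))
replace slot 3: 2·((-5)+(-4)) − (-4) = -14 → (-5,-4,-14)
replace slot 1: 2·((-4)+(-14)) − (-5) = -31 → (-31,-4,-14)
replace slot 2: 2·((-31)+(-14)) − (-4) = -86 → (-31,-86,-14)

-31,-86,-14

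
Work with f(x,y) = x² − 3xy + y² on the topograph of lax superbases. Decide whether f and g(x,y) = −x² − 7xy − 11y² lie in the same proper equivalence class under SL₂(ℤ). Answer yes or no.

D₁ = 5, D₂ = 5
river cycle of f (length 2): (1, 1, -1), (-1, 1, 1)
river cycle of g (length 2): (-1, 1, 1), (1, 1, -1)
cycles coincide ⇒ equivalent

yes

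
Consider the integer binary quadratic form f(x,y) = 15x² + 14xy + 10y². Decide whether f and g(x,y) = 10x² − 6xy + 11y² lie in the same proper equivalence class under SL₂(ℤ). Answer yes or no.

D₁ = -404, D₂ = -404
f: flip: (15,14,10)→(10,-14,15)
f: translate: b→6 (≡-14 mod 20), so (10,-14,15)→(10,6,11)
f: reduced (well bottom): (10,6,11) with a≤c, −a<b≤a
g: reduced (well bottom): (10,-6,11) with a≤c, −a<b≤a
reduced forms (10, 6, 11) vs (10, -6, 11) ⇒ inequivalent

no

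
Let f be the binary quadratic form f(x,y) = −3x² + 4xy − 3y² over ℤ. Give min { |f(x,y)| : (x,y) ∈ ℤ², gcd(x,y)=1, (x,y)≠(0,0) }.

translate: b→2 (≡-4 mod 6), so (3,-4,3)→(3,2,2)
flip: (3,2,2)→(2,-2,3)
translate: b→2 (≡-2 mod 4), so (2,-2,3)→(2,2,3)
reduced (well bottom): (2,2,3) with a≤c, −a<b≤a
well minimum |f| = |-2| = 2 (negative-definite)

2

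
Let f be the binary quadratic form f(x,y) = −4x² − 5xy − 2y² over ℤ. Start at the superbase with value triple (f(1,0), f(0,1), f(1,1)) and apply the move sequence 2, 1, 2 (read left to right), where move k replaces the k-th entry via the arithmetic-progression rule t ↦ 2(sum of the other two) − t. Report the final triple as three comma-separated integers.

start (-4,-2,-11) = (f(1,0),f(0,1),f(1,1))
replace slot 2: 2·((-4)+(-11)) − (-2) = -28 → (-4,-28,-11)
replace slot 1: 2·((-28)+(-11)) − (-4) = -74 → (-74,-28,-11)
replace slot 2: 2·((-74)+(-11)) − (-28) = -142 → (-74,-142,-11)

-74,-142,-11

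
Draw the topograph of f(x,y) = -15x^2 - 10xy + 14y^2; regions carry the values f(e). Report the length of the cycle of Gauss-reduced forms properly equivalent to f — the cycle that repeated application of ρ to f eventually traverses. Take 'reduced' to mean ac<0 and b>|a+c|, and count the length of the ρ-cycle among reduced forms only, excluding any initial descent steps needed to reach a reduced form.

D = 940, ⌊√D⌋ = 30
descent: ρ → (14,10,-15)  [lands on river]
river: ρ → (-15,20,9)
river: ρ → (9,16,-19)
river: ρ → (-19,22,6)
river: ρ → (6,26,-11)
river: ρ → (-11,18,14)
ρ-cycle length = 6 (tail of 1 descent step not counted)

6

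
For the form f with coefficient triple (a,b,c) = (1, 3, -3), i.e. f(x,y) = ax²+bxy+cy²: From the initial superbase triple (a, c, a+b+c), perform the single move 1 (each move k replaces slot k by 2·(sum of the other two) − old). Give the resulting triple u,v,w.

start (1,-3,1) = (f(1,0),f(0,1),f(1,1))
replace slot 1: 2·((-3)+1) − 1 = -5 → (-5,-3,1)

-5,-3,1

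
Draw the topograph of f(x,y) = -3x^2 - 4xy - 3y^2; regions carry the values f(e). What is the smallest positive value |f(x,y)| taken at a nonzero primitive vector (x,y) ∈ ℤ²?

translate: b→-2 (≡4 mod 6), so (3,4,3)→(3,-2,2)
flip: (3,-2,2)→(2,2,3)
reduced (well bottom): (2,2,3) with a≤c, −a<b≤a
well minimum |f| = |-2| = 2 (negative-definite)

2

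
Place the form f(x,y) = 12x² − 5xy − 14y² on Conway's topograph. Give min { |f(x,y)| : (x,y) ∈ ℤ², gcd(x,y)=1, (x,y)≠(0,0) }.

descent: ρ → (-14,5,12)  [lands on river]
river: ρ → (12,19,-7)
river: ρ → (-7,23,6)
river: ρ → (6,25,-3)
river: ρ → (-3,23,14)
river: ρ → (14,5,-12)
river: ρ → (-12,19,7)
river: ρ → (7,23,-6)
river: ρ → (-6,25,3)
river: ρ → (3,23,-14)
closes: descent 1, river 10
min |a| on river = 3

3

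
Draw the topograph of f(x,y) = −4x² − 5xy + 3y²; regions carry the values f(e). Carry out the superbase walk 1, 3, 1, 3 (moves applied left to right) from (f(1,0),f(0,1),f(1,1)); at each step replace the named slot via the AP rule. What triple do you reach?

start (-4,3,-6) = (f(1,0),f(0,1),f(1,1))
replace slot 1: 2·(3+(-6)) − (-4) = -2 → (-2,3,-6)
replace slot 3: 2·((-2)+3) − (-6) = 8 → (-2,3,8)
replace slot 1: 2·(3+8) − (-2) = 24 → (24,3,8)
replace slot 3: 2·(24+3) − 8 = 46 → (24,3,46)

24,3,46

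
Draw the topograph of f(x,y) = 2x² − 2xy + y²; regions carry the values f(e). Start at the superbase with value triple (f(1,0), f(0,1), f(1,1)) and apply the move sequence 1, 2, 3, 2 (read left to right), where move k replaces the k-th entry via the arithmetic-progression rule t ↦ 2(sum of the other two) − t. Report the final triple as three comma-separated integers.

start (2,1,1) = (f(1,0),f(0,1),f(1,1))
replace slot 1: 2·(1+1) − 2 = 2 → (2,1,1)
replace slot 2: 2·(2+1) − 1 = 5 → (2,5,1)
replace slot 3: 2·(2+5) − 1 = 13 → (2,5,13)
replace slot 2: 2·(2+13) − 5 = 25 → (2,25,13)

2,25,13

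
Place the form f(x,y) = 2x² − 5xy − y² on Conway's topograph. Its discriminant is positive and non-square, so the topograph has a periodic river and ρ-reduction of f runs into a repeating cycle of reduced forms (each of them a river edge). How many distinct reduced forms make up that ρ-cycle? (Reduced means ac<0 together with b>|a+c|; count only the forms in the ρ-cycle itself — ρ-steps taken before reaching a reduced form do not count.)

D = 33, ⌊√D⌋ = 5
descent: ρ → (-1,5,2)  [lands on river]
river: ρ → (2,3,-3)
river: ρ → (-3,3,2)
river: ρ → (2,5,-1)
ρ-cycle length = 4 (tail of 1 descent step not counted)

4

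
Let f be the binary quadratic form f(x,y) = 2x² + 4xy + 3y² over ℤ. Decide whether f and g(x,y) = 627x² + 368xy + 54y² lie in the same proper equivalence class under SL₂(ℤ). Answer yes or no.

D₁ = -8, D₂ = -8
f: translate: b→0 (≡4 mod 4), so (2,4,3)→(2,0,1)
f: flip: (2,0,1)→(1,0,2)
f: reduced (well bottom): (1,0,2) with a≤c, −a<b≤a
g: flip: (627,368,54)→(54,-368,627)
g: translate: b→-44 (≡-368 mod 108), so (54,-368,627)→(54,-44,9)
g: flip: (54,-44,9)→(9,44,54)
g: translate: b→8 (≡44 mod 18), so (9,44,54)→(9,8,2)
g: flip: (9,8,2)→(2,-8,9)
g: translate: b→0 (≡-8 mod 4), so (2,-8,9)→(2,0,1)
g: flip: (2,0,1)→(1,0,2)
g: reduced (well bottom): (1,0,2) with a≤c, −a<b≤a
reduced forms (1, 0, 2) vs (1, 0, 2) ⇒ equivalent

yes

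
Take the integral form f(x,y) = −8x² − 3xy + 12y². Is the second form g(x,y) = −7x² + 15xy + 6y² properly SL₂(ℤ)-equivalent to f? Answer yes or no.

D₁ = 393, D₂ = 393
river cycle of f (length 16): (-8, 13, 7), (7, 15, -6), (-6, 9, 13), (13, 17, -2), (-2, 19, 4), (4, 13, -14), (-14, 15, 3), (3, 15, -14), (-14, 13, 4), (4, 19, -2), … (6 more)
river cycle of g (length 16): (6, 9, -13), (-13, 17, 2), (2, 19, -4), (-4, 13, 14), (14, 15, -3), (-3, 15, 14), (14, 13, -4), (-4, 19, 2), (2, 17, -13), (-13, 9, 6), … (6 more)
cycles differ ⇒ inequivalent

no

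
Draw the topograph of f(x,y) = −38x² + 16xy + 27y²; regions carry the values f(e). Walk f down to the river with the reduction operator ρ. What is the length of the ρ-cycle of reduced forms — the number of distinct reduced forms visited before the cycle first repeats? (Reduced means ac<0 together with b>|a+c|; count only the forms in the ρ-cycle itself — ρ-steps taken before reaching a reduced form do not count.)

D = 4360, ⌊√D⌋ = 66
river: ρ → (27,38,-27)
river: ρ → (-27,16,38)
river: ρ → (38,60,-5)
river: ρ → (-5,60,38)
river: ρ → (38,16,-27)
river: ρ → (-27,38,27)
river: ρ → (27,16,-38)
river: ρ → (-38,60,5)
river: ρ → (5,60,-38)
river: ρ → (-38,16,27)
ρ-cycle length = 10 (tail of 0 descent steps not counted)

10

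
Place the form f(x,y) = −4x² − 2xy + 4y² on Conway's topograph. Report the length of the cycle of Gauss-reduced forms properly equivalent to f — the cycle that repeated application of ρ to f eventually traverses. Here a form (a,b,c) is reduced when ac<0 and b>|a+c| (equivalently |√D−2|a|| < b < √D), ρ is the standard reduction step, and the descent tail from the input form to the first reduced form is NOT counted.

D = 68, ⌊√D⌋ = 8
descent: ρ → (4,2,-4)  [lands on river]
river: ρ → (-4,6,2)
river: ρ → (2,6,-4)
river: ρ → (-4,2,4)
river: ρ → (4,6,-2)
river: ρ → (-2,6,4)
ρ-cycle length = 6 (tail of 1 descent step not counted)

6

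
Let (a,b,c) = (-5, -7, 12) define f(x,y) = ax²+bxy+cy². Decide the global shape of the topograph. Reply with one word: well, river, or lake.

D = b²−4ac = (-7)² − 4·(-5)·12 = 289
D = 17² is a perfect square ⇒ form factors over ℤ ⇒ lakes

lake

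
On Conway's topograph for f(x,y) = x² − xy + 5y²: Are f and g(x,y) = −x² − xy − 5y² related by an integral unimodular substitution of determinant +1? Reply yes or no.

D₁ = -19, D₂ = -19
f: translate: b→1 (≡-1 mod 2), so (1,-1,5)→(1,1,5)
f: reduced (well bottom): (1,1,5) with a≤c, −a<b≤a
g is negative-definite; reduce −g:
−g: reduced (well bottom): (1,1,5) with a≤c, −a<b≤a
flip sign back: reduced form of g is (-1,-1,-5)
reduced forms (1, 1, 5) vs (-1, -1, -5) ⇒ inequivalent

no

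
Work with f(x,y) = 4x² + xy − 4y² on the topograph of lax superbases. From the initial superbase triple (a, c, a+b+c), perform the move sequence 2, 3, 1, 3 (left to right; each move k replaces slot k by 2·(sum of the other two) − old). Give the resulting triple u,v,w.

start (4,-4,1) = (f(1,0),f(0,1),f(1,1))
replace slot 2: 2·(4+1) − (-4) = 14 → (4,14,1)
replace slot 3: 2·(4+14) − 1 = 35 → (4,14,35)
replace slot 1: 2·(14+35) − 4 = 94 → (94,14,35)
replace slot 3: 2·(94+14) − 35 = 181 → (94,14,181)

94,14,181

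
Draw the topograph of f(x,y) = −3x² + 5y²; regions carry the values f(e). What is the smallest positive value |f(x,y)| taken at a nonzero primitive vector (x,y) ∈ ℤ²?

descent: ρ → (5,0,-3)
descent: ρ → (-3,6,2)  [lands on river]
river: ρ → (2,6,-3)
closes: descent 2, river 2
min |a| on river = 2

2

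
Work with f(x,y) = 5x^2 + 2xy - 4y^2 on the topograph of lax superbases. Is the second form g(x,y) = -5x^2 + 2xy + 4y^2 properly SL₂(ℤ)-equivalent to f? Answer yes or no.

D₁ = 84, D₂ = 84
river cycle of f (length 6): (-4, 6, 3), (3, 6, -4), (-4, 2, 5), (5, 8, -1), (-1, 8, 5), (5, 2, -4)
river cycle of g (length 6): (4, 6, -3), (-3, 6, 4), (4, 2, -5), (-5, 8, 1), (1, 8, -5), (-5, 2, 4)
cycles differ ⇒ inequivalent

no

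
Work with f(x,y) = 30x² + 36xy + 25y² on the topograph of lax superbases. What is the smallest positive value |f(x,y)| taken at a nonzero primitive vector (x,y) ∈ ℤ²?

translate: b→-24 (≡36 mod 60), so (30,36,25)→(30,-24,19)
flip: (30,-24,19)→(19,24,30)
translate: b→-14 (≡24 mod 38), so (19,24,30)→(19,-14,25)
reduced (well bottom): (19,-14,25) with a≤c, −a<b≤a
well minimum = a = 19

19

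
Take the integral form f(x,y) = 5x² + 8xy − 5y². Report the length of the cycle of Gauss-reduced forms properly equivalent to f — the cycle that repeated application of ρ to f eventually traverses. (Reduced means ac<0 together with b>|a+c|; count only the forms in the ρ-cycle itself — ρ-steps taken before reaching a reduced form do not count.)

D = 164, ⌊√D⌋ = 12
river: ρ → (-5,12,1)
river: ρ → (1,12,-5)
river: ρ → (-5,8,5)
river: ρ → (5,12,-1)
river: ρ → (-1,12,5)
river: ρ → (5,8,-5)
ρ-cycle length = 6 (tail of 0 descent steps not counted)

6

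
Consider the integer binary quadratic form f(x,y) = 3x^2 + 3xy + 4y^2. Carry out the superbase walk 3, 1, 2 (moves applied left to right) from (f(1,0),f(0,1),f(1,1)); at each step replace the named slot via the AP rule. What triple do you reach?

start (3,4,10) = (f(1,0),f(0,1),f(1,1))
replace slot 3: 2·(3+4) − 10 = 4 → (3,4,4)
replace slot 1: 2·(4+4) − 3 = 13 → (13,4,4)
replace slot 2: 2·(13+4) − 4 = 30 → (13,30,4)

13,30,4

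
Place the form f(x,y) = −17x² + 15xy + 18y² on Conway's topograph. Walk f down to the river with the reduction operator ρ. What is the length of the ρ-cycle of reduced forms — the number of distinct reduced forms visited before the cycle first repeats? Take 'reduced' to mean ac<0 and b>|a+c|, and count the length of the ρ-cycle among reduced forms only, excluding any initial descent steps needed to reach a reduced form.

D = 1449, ⌊√D⌋ = 38
river: ρ → (18,21,-14)
river: ρ → (-14,35,4)
river: ρ → (4,37,-5)
river: ρ → (-5,33,18)
river: ρ → (18,3,-20)
river: ρ → (-20,37,1)
river: ρ → (1,37,-20)
river: ρ → (-20,3,18)
river: ρ → (18,33,-5)
river: ρ → (-5,37,4)
river: ρ → (4,35,-14)
river: ρ → (-14,21,18)
river: ρ → (18,15,-17)
river: ρ → (-17,19,16)
river: ρ → (16,13,-20)
river: ρ → (-20,27,9)
river: ρ → (9,27,-20)
river: ρ → (-20,13,16)
river: ρ → (16,19,-17)
river: ρ → (-17,15,18)
ρ-cycle length = 20 (tail of 0 descent steps not counted)

20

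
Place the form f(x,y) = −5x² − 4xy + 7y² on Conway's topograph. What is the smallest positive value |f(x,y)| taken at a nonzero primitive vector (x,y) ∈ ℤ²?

descent: ρ → (7,4,-5)  [lands on river]
river: ρ → (-5,6,6)
river: ρ → (6,6,-5)
river: ρ → (-5,4,7)
river: ρ → (7,10,-2)
river: ρ → (-2,10,7)
closes: descent 1, river 6
min |a| on river = 2

2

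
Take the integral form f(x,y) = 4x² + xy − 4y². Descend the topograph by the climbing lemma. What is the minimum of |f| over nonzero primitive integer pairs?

river: ρ → (-4,7,1)
river: ρ → (1,7,-4)
river: ρ → (-4,1,4)
river: ρ → (4,7,-1)
river: ρ → (-1,7,4)
river: ρ → (4,1,-4)
closes: descent 0, river 6
min |a| on river = 1

1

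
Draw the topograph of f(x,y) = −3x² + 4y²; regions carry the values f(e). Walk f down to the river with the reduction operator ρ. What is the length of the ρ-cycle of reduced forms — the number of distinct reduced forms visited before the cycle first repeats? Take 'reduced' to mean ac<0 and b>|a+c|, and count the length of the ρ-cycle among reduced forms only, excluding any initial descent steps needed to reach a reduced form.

D = 48, ⌊√D⌋ = 6
descent: ρ → (4,0,-3)
descent: ρ → (-3,6,1)  [lands on river]
river: ρ → (1,6,-3)
ρ-cycle length = 2 (tail of 2 descent steps not counted)

2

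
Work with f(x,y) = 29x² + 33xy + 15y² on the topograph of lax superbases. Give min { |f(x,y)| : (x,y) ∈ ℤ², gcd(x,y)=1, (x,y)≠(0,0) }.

translate: b→-25 (≡33 mod 58), so (29,33,15)→(29,-25,11)
flip: (29,-25,11)→(11,25,29)
translate: b→3 (≡25 mod 22), so (11,25,29)→(11,3,15)
reduced (well bottom): (11,3,15) with a≤c, −a<b≤a
well minimum = a = 11

11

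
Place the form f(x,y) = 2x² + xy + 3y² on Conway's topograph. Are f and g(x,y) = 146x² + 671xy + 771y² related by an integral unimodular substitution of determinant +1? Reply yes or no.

D₁ = -23, D₂ = -23
f: reduced (well bottom): (2,1,3) with a≤c, −a<b≤a
g: translate: b→87 (≡671 mod 292), so (146,671,771)→(146,87,13)
g: flip: (146,87,13)→(13,-87,146)
g: translate: b→-9 (≡-87 mod 26), so (13,-87,146)→(13,-9,2)
g: flip: (13,-9,2)→(2,9,13)
g: translate: b→1 (≡9 mod 4), so (2,9,13)→(2,1,3)
g: reduced (well bottom): (2,1,3) with a≤c, −a<b≤a
reduced forms (2, 1, 3) vs (2, 1, 3) ⇒ equivalent

yes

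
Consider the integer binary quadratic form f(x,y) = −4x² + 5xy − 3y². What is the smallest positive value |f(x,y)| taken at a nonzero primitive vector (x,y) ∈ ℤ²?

translate: b→3 (≡-5 mod 8), so (4,-5,3)→(4,3,2)
flip: (4,3,2)→(2,-3,4)
translate: b→1 (≡-3 mod 4), so (2,-3,4)→(2,1,3)
reduced (well bottom): (2,1,3) with a≤c, −a<b≤a
well minimum |f| = |-2| = 2 (negative-definite)

2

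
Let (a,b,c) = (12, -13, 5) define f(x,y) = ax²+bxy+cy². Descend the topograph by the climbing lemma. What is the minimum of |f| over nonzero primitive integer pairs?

translate: b→11 (≡-13 mod 24), so (12,-13,5)→(12,11,4)
flip: (12,11,4)→(4,-11,12)
translate: b→-3 (≡-11 mod 8), so (4,-11,12)→(4,-3,5)
reduced (well bottom): (4,-3,5) with a≤c, −a<b≤a
well minimum = a = 4

4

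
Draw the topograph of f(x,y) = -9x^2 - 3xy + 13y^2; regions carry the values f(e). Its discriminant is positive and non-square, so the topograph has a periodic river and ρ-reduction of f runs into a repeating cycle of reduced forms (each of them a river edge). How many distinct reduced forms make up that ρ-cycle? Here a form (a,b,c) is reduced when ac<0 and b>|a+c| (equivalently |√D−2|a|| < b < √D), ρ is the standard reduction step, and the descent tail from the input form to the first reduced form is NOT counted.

D = 477, ⌊√D⌋ = 21
descent: ρ → (13,3,-9)
descent: ρ → (-9,15,7)  [lands on river]
river: ρ → (7,13,-11)
river: ρ → (-11,9,9)
river: ρ → (9,9,-11)
river: ρ → (-11,13,7)
river: ρ → (7,15,-9)
river: ρ → (-9,21,1)
river: ρ → (1,21,-9)
ρ-cycle length = 8 (tail of 2 descent steps not counted)

8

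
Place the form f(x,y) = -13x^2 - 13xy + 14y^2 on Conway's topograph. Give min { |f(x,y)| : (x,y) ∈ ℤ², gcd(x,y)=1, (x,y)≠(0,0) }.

descent: ρ → (14,13,-13)  [lands on river]
river: ρ → (-13,13,14)
river: ρ → (14,15,-12)
river: ρ → (-12,9,17)
river: ρ → (17,25,-4)
river: ρ → (-4,23,23)
river: ρ → (23,23,-4)
river: ρ → (-4,25,17)
river: ρ → (17,9,-12)
river: ρ → (-12,15,14)
closes: descent 1, river 10
min |a| on river = 4

4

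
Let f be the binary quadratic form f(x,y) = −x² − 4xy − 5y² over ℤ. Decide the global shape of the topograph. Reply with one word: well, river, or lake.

D = b²−4ac = (-4)² − 4·(-1)·(-5) = -4
D < 0 ⇒ definite ⇒ every region one sign ⇒ single well

well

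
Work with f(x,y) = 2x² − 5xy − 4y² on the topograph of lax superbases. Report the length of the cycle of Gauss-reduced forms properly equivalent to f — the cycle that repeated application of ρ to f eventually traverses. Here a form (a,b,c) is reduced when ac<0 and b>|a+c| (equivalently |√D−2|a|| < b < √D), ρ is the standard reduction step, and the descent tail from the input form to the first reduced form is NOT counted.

D = 57, ⌊√D⌋ = 7
descent: ρ → (-4,5,2)  [lands on river]
river: ρ → (2,7,-1)
river: ρ → (-1,7,2)
river: ρ → (2,5,-4)
river: ρ → (-4,3,3)
river: ρ → (3,3,-4)
ρ-cycle length = 6 (tail of 1 descent step not counted)

6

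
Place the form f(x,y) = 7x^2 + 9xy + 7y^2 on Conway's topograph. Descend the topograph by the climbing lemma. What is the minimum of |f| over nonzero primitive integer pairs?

translate: b→-5 (≡9 mod 14), so (7,9,7)→(7,-5,5)
flip: (7,-5,5)→(5,5,7)
reduced (well bottom): (5,5,7) with a≤c, −a<b≤a
well minimum = a = 5

5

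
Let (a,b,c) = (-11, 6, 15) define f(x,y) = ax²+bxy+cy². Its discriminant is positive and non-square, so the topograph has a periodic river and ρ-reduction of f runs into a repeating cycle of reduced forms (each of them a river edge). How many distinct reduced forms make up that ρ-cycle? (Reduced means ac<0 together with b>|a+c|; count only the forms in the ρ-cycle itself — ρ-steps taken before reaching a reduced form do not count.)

D = 696, ⌊√D⌋ = 26
river: ρ → (15,24,-2)
river: ρ → (-2,24,15)
river: ρ → (15,6,-11)
river: ρ → (-11,16,10)
river: ρ → (10,24,-3)
river: ρ → (-3,24,10)
river: ρ → (10,16,-11)
river: ρ → (-11,6,15)
ρ-cycle length = 8 (tail of 0 descent steps not counted)

8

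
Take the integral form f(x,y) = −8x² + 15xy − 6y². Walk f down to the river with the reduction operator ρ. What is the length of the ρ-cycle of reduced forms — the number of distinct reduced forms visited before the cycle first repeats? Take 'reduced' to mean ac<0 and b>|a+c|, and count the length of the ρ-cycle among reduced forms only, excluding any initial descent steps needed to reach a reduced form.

D = 33, ⌊√D⌋ = 5
descent: ρ → (-6,-3,1)
descent: ρ → (1,5,-2)  [lands on river]
river: ρ → (-2,3,3)
river: ρ → (3,3,-2)
river: ρ → (-2,5,1)
ρ-cycle length = 4 (tail of 2 descent steps not counted)

4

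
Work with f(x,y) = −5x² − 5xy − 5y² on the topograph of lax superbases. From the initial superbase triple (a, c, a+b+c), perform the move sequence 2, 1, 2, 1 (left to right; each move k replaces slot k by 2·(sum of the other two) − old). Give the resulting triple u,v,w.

start (-5,-5,-15) = (f(1,0),f(0,1),f(1,1))
replace slot 2: 2·((-5)+(-15)) − (-5) = -35 → (-5,-35,-15)
replace slot 1: 2·((-35)+(-15)) − (-5) = -95 → (-95,-35,-15)
replace slot 2: 2·((-95)+(-15)) − (-35) = -185 → (-95,-185,-15)
replace slot 1: 2·((-185)+(-15)) − (-95) = -305 → (-305,-185,-15)

-305,-185,-15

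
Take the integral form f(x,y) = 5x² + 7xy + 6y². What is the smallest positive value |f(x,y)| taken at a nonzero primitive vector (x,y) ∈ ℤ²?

translate: b→-3 (≡7 mod 10), so (5,7,6)→(5,-3,4)
flip: (5,-3,4)→(4,3,5)
reduced (well bottom): (4,3,5) with a≤c, −a<b≤a
well minimum = a = 4

4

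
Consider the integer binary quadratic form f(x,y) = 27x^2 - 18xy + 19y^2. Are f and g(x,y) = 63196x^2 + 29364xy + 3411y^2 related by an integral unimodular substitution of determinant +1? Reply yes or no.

D₁ = -1728, D₂ = -1728
f: flip: (27,-18,19)→(19,18,27)
f: reduced (well bottom): (19,18,27) with a≤c, −a<b≤a
g: flip: (63196,29364,3411)→(3411,-29364,63196)
g: translate: b→-2076 (≡-29364 mod 6822), so (3411,-29364,63196)→(3411,-2076,316)
g: flip: (3411,-2076,316)→(316,2076,3411)
g: translate: b→180 (≡2076 mod 632), so (316,2076,3411)→(316,180,27)
g: flip: (316,180,27)→(27,-180,316)
g: translate: b→-18 (≡-180 mod 54), so (27,-180,316)→(27,-18,19)
g: flip: (27,-18,19)→(19,18,27)
g: reduced (well bottom): (19,18,27) with a≤c, −a<b≤a
reduced forms (19, 18, 27) vs (19, 18, 27) ⇒ equivalent

yes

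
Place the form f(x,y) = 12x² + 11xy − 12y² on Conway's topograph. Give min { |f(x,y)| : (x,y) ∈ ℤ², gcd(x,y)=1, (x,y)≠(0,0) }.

river: ρ → (-12,13,11)
river: ρ → (11,9,-14)
river: ρ → (-14,19,6)
river: ρ → (6,17,-17)
river: ρ → (-17,17,6)
river: ρ → (6,19,-14)
river: ρ → (-14,9,11)
river: ρ → (11,13,-12)
river: ρ → (-12,11,12)
river: ρ → (12,13,-11)
river: ρ → (-11,9,14)
river: ρ → (14,19,-6)
river: ρ → (-6,17,17)
river: ρ → (17,17,-6)
river: ρ → (-6,19,14)
river: ρ → (14,9,-11)
river: ρ → (-11,13,12)
river: ρ → (12,11,-12)
closes: descent 0, river 18
min |a| on river = 6

6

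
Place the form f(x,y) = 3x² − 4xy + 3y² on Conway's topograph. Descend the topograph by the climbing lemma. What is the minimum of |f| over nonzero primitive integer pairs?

translate: b→2 (≡-4 mod 6), so (3,-4,3)→(3,2,2)
flip: (3,2,2)→(2,-2,3)
translate: b→2 (≡-2 mod 4), so (2,-2,3)→(2,2,3)
reduced (well bottom): (2,2,3) with a≤c, −a<b≤a
well minimum = a = 2

2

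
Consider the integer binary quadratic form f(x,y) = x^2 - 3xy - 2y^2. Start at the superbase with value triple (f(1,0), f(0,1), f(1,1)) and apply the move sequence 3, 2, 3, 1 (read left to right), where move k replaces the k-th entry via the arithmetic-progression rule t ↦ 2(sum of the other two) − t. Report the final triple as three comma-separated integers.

start (1,-2,-4) = (f(1,0),f(0,1),f(1,1))
replace slot 3: 2·(1+(-2)) − (-4) = 2 → (1,-2,2)
replace slot 2: 2·(1+2) − (-2) = 8 → (1,8,2)
replace slot 3: 2·(1+8) − 2 = 16 → (1,8,16)
replace slot 1: 2·(8+16) − 1 = 47 → (47,8,16)

47,8,16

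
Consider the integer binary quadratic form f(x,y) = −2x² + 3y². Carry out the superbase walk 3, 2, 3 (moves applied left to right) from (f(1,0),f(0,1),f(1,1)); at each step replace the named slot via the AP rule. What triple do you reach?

start (-2,3,1) = (f(1,0),f(0,1),f(1,1))
replace slot 3: 2·((-2)+3) − 1 = 1 → (-2,3,1)
replace slot 2: 2·((-2)+1) − 3 = -5 → (-2,-5,1)
replace slot 3: 2·((-2)+(-5)) − 1 = -15 → (-2,-5,-15)

-2,-5,-15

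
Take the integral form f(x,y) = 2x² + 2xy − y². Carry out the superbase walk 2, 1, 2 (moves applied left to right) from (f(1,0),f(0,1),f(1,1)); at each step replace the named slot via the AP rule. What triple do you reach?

start (2,-1,3) = (f(1,0),f(0,1),f(1,1))
replace slot 2: 2·(2+3) − (-1) = 11 → (2,11,3)
replace slot 1: 2·(11+3) − 2 = 26 → (26,11,3)
replace slot 2: 2·(26+3) − 11 = 47 → (26,47,3)

26,47,3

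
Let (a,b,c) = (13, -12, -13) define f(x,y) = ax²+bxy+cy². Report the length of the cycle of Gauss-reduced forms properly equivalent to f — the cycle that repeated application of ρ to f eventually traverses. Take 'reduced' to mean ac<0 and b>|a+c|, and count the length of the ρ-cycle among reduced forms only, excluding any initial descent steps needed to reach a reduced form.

D = 820, ⌊√D⌋ = 28
descent: ρ → (-13,12,13)  [lands on river]
river: ρ → (13,14,-12)
river: ρ → (-12,10,15)
river: ρ → (15,20,-7)
river: ρ → (-7,22,12)
river: ρ → (12,26,-3)
river: ρ → (-3,28,3)
river: ρ → (3,26,-12)
river: ρ → (-12,22,7)
river: ρ → (7,20,-15)
river: ρ → (-15,10,12)
river: ρ → (12,14,-13)
ρ-cycle length = 12 (tail of 1 descent step not counted)

12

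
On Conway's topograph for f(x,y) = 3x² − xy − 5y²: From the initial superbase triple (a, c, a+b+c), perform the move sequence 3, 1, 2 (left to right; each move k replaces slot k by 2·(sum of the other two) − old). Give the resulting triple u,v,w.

start (3,-5,-3) = (f(1,0),f(0,1),f(1,1))
replace slot 3: 2·(3+(-5)) − (-3) = -1 → (3,-5,-1)
replace slot 1: 2·((-5)+(-1)) − 3 = -15 → (-15,-5,-1)
replace slot 2: 2·((-15)+(-1)) − (-5) = -27 → (-15,-27,-1)

-15,-27,-1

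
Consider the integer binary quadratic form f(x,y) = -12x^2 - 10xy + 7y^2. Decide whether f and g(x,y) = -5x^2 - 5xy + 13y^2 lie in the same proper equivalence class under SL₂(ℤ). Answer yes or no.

D₁ = 436, D₂ = 285
discriminants differ ⇒ not SL₂(ℤ)-equivalent

no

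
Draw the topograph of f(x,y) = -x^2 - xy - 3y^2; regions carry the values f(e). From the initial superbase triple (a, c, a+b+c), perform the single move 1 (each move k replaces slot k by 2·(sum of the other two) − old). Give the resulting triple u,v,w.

start (-1,-3,-5) = (f(1,0),f(0,1),f(1,1))
replace slot 1: 2·((-3)+(-5)) − (-1) = -15 → (-15,-3,-5)

-15,-3,-5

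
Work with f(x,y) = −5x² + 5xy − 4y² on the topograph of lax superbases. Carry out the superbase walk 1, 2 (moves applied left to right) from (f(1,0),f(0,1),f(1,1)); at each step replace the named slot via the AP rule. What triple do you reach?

start (-5,-4,-4) = (f(1,0),f(0,1),f(1,1))
replace slot 1: 2·((-4)+(-4)) − (-5) = -11 → (-11,-4,-4)
replace slot 2: 2·((-11)+(-4)) − (-4) = -26 → (-11,-26,-4)

-11,-26,-4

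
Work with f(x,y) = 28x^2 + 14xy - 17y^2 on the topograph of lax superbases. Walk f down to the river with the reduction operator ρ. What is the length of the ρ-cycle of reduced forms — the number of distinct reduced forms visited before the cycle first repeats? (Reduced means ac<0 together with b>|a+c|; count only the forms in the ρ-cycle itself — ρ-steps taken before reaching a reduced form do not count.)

D = 2100, ⌊√D⌋ = 45
river: ρ → (-17,20,25)
river: ρ → (25,30,-12)
river: ρ → (-12,42,7)
river: ρ → (7,42,-12)
river: ρ → (-12,30,25)
river: ρ → (25,20,-17)
river: ρ → (-17,14,28)
river: ρ → (28,42,-3)
river: ρ → (-3,42,28)
river: ρ → (28,14,-17)
ρ-cycle length = 10 (tail of 0 descent steps not counted)

10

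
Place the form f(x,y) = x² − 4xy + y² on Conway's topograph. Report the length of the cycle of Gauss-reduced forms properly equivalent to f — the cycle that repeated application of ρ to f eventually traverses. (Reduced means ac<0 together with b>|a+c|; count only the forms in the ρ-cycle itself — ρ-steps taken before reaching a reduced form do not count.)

D = 12, ⌊√D⌋ = 3
descent: ρ → (1,2,-2)  [lands on river]
river: ρ → (-2,2,1)
ρ-cycle length = 2 (tail of 1 descent step not counted)

2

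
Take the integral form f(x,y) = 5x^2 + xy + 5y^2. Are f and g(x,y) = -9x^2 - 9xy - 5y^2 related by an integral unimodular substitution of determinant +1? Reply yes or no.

D₁ = -99, D₂ = -99
f: reduced (well bottom): (5,1,5) with a≤c, −a<b≤a
g is negative-definite; reduce −g:
−g: flip: (9,9,5)→(5,-9,9)
−g: translate: b→1 (≡-9 mod 10), so (5,-9,9)→(5,1,5)
−g: reduced (well bottom): (5,1,5) with a≤c, −a<b≤a
flip sign back: reduced form of g is (-5,-1,-5)
reduced forms (5, 1, 5) vs (-5, -1, -5) ⇒ inequivalent

no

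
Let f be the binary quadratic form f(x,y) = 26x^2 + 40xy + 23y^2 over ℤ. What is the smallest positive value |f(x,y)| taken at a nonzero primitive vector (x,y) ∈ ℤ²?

translate: b→-12 (≡40 mod 52), so (26,40,23)→(26,-12,9)
flip: (26,-12,9)→(9,12,26)
translate: b→-6 (≡12 mod 18), so (9,12,26)→(9,-6,23)
reduced (well bottom): (9,-6,23) with a≤c, −a<b≤a
well minimum = a = 9

9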